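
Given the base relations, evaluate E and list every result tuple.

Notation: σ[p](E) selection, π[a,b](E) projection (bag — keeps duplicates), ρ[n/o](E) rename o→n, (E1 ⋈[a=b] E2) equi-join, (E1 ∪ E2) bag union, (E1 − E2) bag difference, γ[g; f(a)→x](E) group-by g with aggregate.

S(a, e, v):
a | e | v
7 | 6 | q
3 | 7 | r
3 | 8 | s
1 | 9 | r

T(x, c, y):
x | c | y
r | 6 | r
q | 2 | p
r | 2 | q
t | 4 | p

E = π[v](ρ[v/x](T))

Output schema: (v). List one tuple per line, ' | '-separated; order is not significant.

Stepwise |·|:
  T → 4
  ρ[v/x](T) → 4
  π[v](ρ[v/x](T)) → 4

== RESULT ==
v
q
r
r
t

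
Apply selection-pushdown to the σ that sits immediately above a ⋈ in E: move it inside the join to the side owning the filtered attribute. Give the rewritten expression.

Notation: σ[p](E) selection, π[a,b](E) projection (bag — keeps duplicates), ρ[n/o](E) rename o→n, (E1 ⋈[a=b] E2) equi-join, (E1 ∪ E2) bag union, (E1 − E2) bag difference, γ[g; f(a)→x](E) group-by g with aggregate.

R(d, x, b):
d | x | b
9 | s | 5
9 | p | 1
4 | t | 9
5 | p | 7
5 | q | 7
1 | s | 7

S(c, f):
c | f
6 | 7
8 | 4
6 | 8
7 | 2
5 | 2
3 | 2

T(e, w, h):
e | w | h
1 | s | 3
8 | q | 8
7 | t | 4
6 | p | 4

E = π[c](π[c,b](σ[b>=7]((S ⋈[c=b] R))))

σ filters on b, owned by the right side.
E' = π[c](π[c,b]((S ⋈[c=b] σ[b>=7](R))))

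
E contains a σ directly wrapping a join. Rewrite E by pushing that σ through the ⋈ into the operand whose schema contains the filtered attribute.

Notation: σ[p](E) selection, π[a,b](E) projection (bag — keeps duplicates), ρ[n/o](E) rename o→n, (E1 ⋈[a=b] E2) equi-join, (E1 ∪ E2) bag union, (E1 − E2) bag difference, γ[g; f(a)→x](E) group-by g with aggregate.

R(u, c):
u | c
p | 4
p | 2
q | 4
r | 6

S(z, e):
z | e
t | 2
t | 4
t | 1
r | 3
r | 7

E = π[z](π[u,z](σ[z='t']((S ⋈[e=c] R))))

σ filters on z, owned by the left side.
E' = π[z](π[u,z]((σ[z='t'](S) ⋈[e=c] R)))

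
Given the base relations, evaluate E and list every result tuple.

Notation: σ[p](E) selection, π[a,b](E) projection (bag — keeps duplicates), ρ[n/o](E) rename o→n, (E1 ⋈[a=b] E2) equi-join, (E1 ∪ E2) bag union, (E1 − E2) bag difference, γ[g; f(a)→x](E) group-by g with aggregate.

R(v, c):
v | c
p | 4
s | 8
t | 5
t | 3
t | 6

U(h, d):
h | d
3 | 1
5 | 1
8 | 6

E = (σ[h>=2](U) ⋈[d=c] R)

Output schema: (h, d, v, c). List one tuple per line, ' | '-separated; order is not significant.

Stepwise |·|:
  U → 3
  σ[h>=2](U) → 3
  R → 5
  (σ[h>=2](U) ⋈[d=c] R) → 1

== RESULT ==
h | d | v | c
8 | 6 | t | 6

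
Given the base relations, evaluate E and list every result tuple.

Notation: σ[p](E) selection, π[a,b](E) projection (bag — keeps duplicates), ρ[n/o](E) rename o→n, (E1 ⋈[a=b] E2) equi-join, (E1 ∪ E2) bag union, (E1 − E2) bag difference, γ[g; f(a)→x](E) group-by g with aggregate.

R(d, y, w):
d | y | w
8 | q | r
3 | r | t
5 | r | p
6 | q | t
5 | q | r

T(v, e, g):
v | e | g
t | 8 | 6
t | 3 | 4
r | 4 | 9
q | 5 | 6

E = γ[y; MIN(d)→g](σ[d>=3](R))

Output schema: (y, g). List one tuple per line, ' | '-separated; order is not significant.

Per-node cardinality:
  R → 5
  σ[d>=3](R) → 5
  γ[y; MIN(d)→g](σ[d>=3](R)) → 2

== RESULT ==
y | g
q | 5
r | 3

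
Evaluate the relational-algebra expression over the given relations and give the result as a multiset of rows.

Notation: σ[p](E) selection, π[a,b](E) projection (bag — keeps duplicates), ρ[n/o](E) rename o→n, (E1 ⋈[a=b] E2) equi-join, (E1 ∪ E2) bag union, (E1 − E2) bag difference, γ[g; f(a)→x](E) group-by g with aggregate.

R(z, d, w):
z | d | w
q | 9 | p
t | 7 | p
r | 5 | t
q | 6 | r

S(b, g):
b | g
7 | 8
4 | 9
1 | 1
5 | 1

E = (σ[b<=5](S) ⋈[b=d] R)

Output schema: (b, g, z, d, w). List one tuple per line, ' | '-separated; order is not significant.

Per-node cardinality:
  S → 4
  σ[b<=5](S) → 3
  R → 4
  (σ[b<=5](S) ⋈[b=d] R) → 1

== RESULT ==
b | g | z | d | w
5 | 1 | r | 5 | t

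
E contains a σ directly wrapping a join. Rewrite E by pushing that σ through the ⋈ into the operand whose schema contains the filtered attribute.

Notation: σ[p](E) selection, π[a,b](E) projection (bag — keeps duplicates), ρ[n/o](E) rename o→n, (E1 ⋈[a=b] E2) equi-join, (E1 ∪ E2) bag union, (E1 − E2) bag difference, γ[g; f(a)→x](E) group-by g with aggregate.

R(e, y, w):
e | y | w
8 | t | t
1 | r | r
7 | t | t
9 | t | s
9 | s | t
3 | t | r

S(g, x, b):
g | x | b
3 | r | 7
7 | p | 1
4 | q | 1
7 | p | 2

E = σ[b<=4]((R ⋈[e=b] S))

σ filters on b, owned by the right side.
E' = (R ⋈[e=b] σ[b<=4](S))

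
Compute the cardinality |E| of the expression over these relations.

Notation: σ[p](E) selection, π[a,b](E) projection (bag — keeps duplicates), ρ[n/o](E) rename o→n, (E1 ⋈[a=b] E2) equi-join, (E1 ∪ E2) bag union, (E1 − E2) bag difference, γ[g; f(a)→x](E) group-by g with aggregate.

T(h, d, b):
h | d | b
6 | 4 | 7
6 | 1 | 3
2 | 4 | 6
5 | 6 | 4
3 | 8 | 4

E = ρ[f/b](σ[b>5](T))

Row counts bottom-up:
  T → 5
  σ[b>5](T) → 2
  ρ[f/b](σ[b>5](T)) → 2

|E| = 2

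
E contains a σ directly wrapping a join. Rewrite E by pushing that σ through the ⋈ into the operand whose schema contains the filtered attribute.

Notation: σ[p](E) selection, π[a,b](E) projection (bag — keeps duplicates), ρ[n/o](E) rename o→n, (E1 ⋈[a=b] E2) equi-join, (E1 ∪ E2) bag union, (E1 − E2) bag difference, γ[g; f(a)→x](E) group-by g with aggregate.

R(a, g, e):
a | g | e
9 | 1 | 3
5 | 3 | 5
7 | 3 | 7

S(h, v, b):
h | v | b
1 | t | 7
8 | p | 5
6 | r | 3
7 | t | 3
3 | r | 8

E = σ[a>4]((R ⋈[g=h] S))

σ filters on a, owned by the left side.
E' = (σ[a>4](R) ⋈[g=h] S)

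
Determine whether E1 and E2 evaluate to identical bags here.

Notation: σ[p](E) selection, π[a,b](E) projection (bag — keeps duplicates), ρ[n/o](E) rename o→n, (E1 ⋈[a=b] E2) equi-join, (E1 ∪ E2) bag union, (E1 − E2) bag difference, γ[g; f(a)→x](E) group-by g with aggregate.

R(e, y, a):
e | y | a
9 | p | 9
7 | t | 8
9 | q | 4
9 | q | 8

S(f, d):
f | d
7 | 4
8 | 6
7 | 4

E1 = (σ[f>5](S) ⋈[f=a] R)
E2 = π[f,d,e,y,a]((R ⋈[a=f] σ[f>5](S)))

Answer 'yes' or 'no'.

E1 stepwise |·|:
  S → 3
  σ[f>5](S) → 3
  R → 4
  (σ[f>5](S) ⋈[f=a] R) → 2
E2 stepwise |·|:
  R → 4
  S → 3
  σ[f>5](S) → 3
  (R ⋈[a=f] σ[f>5](S)) → 2
  π[f,d,e,y,a]((R ⋈[a=f] σ[f>5](S))) → 2

E1 and E2 produce the same multiset:
f | d | e | y | a
8 | 6 | 7 | t | 8
8 | 6 | 9 | q | 8

yes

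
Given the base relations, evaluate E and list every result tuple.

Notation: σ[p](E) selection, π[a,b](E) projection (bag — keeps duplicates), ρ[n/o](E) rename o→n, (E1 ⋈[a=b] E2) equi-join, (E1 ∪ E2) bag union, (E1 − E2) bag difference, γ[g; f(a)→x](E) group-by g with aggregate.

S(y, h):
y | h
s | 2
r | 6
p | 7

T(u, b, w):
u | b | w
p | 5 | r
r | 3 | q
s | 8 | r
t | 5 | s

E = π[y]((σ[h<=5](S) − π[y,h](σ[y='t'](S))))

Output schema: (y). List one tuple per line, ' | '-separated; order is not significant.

Subexpression sizes:
  S → 3
  σ[h<=5](S) → 1
  S → 3
  σ[y='t'](S) → 0
  π[y,h](σ[y='t'](S)) → 0
  (σ[h<=5](S) − π[y,h](σ[y='t'](S))) → 1
  π[y]((σ[h<=5](S) − π[y,h](σ[y='t'](S)))) → 1

== RESULT ==
y
s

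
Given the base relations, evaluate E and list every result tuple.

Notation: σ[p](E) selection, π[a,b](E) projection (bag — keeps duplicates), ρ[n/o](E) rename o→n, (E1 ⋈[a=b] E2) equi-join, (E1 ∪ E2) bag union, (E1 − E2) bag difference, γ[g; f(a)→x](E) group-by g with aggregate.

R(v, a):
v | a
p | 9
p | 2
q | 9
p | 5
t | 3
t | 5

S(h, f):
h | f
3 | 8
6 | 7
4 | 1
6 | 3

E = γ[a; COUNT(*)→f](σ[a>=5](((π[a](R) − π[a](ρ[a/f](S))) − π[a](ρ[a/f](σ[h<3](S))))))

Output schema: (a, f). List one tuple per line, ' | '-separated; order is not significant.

Row counts bottom-up:
  R → 6
  π[a](R) → 6
  S → 4
  ρ[a/f](S) → 4
  π[a](ρ[a/f](S)) → 4
  (π[a](R) − π[a](ρ[a/f](S))) → 5
  S → 4
  σ[h<3](S) → 0
  ρ[a/f](σ[h<3](S)) → 0
  π[a](ρ[a/f](σ[h<3](S))) → 0
  ((π[a](R) − π[a](ρ[a/f](S))) − π[a](ρ[a/f](σ[h<3](S)))) → 5
  σ[a>=5](((π[a](R) − π[a](ρ[a/f](S))) − π[a](ρ[a/f](σ[h<3](S))))) → 4
  γ[a; COUNT(*)→f](σ[a>=5](((π[a](R) − π[a](ρ[a/f](S))) − π[a](ρ[a/f](σ[h<3](S)))))) → 2

== RESULT ==
a | f
5 | 2
9 | 2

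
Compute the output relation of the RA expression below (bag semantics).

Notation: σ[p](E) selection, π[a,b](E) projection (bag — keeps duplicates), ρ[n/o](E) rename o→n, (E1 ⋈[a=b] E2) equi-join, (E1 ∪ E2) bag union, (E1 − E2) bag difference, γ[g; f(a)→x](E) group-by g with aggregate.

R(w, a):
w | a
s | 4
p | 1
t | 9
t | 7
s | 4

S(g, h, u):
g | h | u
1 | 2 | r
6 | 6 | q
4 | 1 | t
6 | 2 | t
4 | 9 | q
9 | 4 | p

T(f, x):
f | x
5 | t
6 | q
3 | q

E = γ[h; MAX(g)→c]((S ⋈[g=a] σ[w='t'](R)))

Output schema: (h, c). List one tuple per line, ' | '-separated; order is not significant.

Subexpression sizes:
  S → 6
  R → 5
  σ[w='t'](R) → 2
  (S ⋈[g=a] σ[w='t'](R)) → 1
  γ[h; MAX(g)→c]((S ⋈[g=a] σ[w='t'](R))) → 1

== RESULT ==
h | c
4 | 9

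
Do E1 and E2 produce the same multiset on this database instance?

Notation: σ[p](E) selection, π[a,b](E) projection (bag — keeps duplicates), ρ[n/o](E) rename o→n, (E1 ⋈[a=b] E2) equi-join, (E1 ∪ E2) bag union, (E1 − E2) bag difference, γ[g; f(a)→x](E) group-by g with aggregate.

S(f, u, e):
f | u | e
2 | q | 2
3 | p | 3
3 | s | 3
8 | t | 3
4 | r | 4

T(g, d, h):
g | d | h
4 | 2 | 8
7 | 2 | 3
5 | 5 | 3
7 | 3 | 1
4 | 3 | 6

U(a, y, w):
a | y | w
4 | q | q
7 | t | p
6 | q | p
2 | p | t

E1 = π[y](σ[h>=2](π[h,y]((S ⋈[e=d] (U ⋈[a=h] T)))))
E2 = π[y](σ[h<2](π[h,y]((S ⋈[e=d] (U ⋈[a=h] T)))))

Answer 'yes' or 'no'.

E1 row counts bottom-up:
  S → 5
  U → 4
  T → 5
  (U ⋈[a=h] T) → 1
  (S ⋈[e=d] (U ⋈[a=h] T)) → 3
  π[h,y]((S ⋈[e=d] (U ⋈[a=h] T))) → 3
  σ[h>=2](π[h,y]((S ⋈[e=d] (U ⋈[a=h] T)))) → 3
  π[y](σ[h>=2](π[h,y]((S ⋈[e=d] (U ⋈[a=h] T))))) → 3
E2 row counts bottom-up:
  S → 5
  U → 4
  T → 5
  (U ⋈[a=h] T) → 1
  (S ⋈[e=d] (U ⋈[a=h] T)) → 3
  π[h,y]((S ⋈[e=d] (U ⋈[a=h] T))) → 3
  σ[h<2](π[h,y]((S ⋈[e=d] (U ⋈[a=h] T)))) → 0
  π[y](σ[h<2](π[h,y]((S ⋈[e=d] (U ⋈[a=h] T))))) → 0

E1 result:
y
q
q
q
E2 result:
y
(0 rows)
Witness: ('q',) appears 3× in E1 but 0× in E2.

no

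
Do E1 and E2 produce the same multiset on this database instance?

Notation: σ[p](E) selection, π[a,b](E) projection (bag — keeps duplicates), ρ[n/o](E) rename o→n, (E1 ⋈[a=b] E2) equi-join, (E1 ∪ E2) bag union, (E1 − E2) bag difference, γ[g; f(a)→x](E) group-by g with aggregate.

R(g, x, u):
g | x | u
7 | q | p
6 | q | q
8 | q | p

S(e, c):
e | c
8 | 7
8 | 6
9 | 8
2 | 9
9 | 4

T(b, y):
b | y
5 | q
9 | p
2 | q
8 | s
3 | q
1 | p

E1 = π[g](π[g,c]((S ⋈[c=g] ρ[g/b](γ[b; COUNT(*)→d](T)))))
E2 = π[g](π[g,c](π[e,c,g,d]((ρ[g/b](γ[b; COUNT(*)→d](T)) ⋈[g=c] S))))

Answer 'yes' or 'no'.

E1 per-node cardinality:
  S → 5
  T → 6
  γ[b; COUNT(*)→d](T) → 6
  ρ[g/b](γ[b; COUNT(*)→d](T)) → 6
  (S ⋈[c=g] ρ[g/b](γ[b; COUNT(*)→d](T))) → 2
  π[g,c]((S ⋈[c=g] ρ[g/b](γ[b; COUNT(*)→d](T)))) → 2
  π[g](π[g,c]((S ⋈[c=g] ρ[g/b](γ[b; COUNT(*)→d](T))))) → 2
E2 per-node cardinality:
  T → 6
  γ[b; COUNT(*)→d](T) → 6
  ρ[g/b](γ[b; COUNT(*)→d](T)) → 6
  S → 5
  (ρ[g/b](γ[b; COUNT(*)→d](T)) ⋈[g=c] S) → 2
  π[e,c,g,d]((ρ[g/b](γ[b; COUNT(*)→d](T)) ⋈[g=c] S)) → 2
  π[g,c](π[e,c,g,d]((ρ[g/b](γ[b; COUNT(*)→d](T)) ⋈[g=c] S))) → 2
  π[g](π[g,c](π[e,c,g,d]((ρ[g/b](γ[b; COUNT(*)→d](T)) ⋈[g=c] S)))) → 2

E1 and E2 produce the same multiset:
g
8
9

yes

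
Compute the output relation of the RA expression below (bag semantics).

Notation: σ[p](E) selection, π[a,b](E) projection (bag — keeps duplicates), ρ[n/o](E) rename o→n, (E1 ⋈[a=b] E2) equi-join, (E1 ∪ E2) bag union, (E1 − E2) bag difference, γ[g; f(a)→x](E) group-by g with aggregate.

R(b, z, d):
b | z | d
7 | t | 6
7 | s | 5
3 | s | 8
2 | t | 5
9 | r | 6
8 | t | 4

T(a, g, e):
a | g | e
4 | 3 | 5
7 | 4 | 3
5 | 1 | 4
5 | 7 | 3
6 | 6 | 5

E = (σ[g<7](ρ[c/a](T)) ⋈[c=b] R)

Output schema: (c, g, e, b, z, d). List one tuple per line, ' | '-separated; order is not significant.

Stepwise |·|:
  T → 5
  ρ[c/a](T) → 5
  σ[g<7](ρ[c/a](T)) → 4
  R → 6
  (σ[g<7](ρ[c/a](T)) ⋈[c=b] R) → 2

== RESULT ==
c | g | e | b | z | d
7 | 4 | 3 | 7 | s | 5
7 | 4 | 3 | 7 | t | 6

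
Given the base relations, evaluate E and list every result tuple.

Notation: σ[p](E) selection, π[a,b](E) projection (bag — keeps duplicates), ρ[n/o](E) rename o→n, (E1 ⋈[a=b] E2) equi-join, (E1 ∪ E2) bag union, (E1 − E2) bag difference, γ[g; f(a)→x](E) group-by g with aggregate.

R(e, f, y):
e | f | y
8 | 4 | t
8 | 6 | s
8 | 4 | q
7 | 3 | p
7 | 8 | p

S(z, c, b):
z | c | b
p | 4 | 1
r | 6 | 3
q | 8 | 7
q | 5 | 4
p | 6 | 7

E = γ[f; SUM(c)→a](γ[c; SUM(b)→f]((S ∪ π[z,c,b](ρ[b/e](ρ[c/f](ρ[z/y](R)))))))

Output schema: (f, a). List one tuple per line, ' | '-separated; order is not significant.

Subexpression sizes:
  S → 5
  R → 5
  ρ[z/y](R) → 5
  ρ[c/f](ρ[z/y](R)) → 5
  ρ[b/e](ρ[c/f](ρ[z/y](R))) → 5
  π[z,c,b](ρ[b/e](ρ[c/f](ρ[z/y](R)))) → 5
  (S ∪ π[z,c,b](ρ[b/e](ρ[c/f](ρ[z/y](R))))) → 10
  γ[c; SUM(b)→f]((S ∪ π[z,c,b](ρ[b/e](ρ[c/f](ρ[z/y](R)))))) → 5
  γ[f; SUM(c)→a](γ[c; SUM(b)→f]((S ∪ π[z,c,b](ρ[b/e](ρ[c/f](ρ[z/y](R))))))) → 5

== RESULT ==
f | a
4 | 5
7 | 3
14 | 8
17 | 4
18 | 6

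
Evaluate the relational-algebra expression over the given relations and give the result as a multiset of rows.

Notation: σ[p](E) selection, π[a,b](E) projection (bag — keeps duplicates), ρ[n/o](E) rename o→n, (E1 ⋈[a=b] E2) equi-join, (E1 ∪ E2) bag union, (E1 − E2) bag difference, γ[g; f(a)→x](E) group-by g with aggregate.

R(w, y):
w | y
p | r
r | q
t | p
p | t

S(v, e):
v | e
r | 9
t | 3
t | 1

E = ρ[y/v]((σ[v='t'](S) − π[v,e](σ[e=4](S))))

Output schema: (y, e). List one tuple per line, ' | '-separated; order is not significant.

Subexpression sizes:
  S → 3
  σ[v='t'](S) → 2
  S → 3
  σ[e=4](S) → 0
  π[v,e](σ[e=4](S)) → 0
  (σ[v='t'](S) − π[v,e](σ[e=4](S))) → 2
  ρ[y/v]((σ[v='t'](S) − π[v,e](σ[e=4](S)))) → 2

== RESULT ==
y | e
t | 1
t | 3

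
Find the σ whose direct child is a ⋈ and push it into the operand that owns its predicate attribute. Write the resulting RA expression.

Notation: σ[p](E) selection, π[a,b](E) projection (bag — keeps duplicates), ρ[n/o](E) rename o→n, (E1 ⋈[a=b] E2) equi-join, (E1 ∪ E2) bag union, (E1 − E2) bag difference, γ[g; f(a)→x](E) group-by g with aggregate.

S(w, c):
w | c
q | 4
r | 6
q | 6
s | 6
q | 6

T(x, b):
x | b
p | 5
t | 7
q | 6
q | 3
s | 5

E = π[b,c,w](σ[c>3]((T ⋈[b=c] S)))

σ filters on c, owned by the right side.
E' = π[b,c,w]((T ⋈[b=c] σ[c>3](S)))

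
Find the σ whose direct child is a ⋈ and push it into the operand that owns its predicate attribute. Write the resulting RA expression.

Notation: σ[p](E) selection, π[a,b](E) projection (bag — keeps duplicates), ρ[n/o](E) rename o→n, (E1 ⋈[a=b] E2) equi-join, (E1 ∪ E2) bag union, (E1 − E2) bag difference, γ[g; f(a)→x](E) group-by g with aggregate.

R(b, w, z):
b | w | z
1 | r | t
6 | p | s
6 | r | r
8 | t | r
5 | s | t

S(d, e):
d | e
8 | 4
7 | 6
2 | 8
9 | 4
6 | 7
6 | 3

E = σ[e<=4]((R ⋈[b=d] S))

σ filters on e, owned by the right side.
E' = (R ⋈[b=d] σ[e<=4](S))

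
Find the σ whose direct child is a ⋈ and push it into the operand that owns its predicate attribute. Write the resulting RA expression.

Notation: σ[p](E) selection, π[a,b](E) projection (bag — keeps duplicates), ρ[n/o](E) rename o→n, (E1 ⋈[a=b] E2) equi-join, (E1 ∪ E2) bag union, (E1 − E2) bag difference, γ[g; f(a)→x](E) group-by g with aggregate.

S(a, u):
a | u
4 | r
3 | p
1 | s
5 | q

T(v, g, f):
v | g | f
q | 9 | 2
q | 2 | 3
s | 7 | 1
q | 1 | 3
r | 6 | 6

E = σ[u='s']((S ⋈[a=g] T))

σ filters on u, owned by the left side.
E' = (σ[u='s'](S) ⋈[a=g] T)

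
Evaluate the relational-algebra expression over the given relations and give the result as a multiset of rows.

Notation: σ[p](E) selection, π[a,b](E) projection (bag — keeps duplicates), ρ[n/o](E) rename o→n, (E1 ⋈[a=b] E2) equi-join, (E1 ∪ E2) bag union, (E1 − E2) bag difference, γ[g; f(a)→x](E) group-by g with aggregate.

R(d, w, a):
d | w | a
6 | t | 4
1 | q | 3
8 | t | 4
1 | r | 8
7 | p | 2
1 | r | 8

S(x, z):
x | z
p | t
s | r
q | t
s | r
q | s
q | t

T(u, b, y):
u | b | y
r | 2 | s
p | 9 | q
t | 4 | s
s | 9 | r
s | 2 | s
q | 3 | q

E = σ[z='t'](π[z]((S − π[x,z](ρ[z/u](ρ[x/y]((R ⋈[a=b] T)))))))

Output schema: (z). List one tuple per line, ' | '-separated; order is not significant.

Row counts bottom-up:
  S → 6
  R → 6
  T → 6
  (R ⋈[a=b] T) → 5
  ρ[x/y]((R ⋈[a=b] T)) → 5
  ρ[z/u](ρ[x/y]((R ⋈[a=b] T))) → 5
  π[x,z](ρ[z/u](ρ[x/y]((R ⋈[a=b] T)))) → 5
  (S − π[x,z](ρ[z/u](ρ[x/y]((R ⋈[a=b] T))))) → 5
  π[z]((S − π[x,z](ρ[z/u](ρ[x/y]((R ⋈[a=b] T)))))) → 5
  σ[z='t'](π[z]((S − π[x,z](ρ[z/u](ρ[x/y]((R ⋈[a=b] T))))))) → 3

== RESULT ==
z
t
t
t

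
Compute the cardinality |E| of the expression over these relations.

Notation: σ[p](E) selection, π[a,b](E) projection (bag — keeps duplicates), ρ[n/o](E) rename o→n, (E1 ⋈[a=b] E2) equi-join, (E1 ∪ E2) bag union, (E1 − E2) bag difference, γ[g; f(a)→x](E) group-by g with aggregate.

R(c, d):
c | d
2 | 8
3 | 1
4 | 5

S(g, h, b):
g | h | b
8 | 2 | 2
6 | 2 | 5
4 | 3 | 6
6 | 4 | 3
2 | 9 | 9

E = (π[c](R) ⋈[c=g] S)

Row counts bottom-up:
  R → 3
  π[c](R) → 3
  S → 5
  (π[c](R) ⋈[c=g] S) → 2

|E| = 2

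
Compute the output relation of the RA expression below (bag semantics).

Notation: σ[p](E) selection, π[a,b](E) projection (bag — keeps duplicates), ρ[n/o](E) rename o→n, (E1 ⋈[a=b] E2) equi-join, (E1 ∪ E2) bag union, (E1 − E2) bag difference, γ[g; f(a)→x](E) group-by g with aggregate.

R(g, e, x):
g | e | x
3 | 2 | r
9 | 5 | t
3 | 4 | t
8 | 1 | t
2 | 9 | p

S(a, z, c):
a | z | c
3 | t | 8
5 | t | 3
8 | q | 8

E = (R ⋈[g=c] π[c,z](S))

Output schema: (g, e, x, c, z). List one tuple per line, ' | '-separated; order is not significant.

Per-node cardinality:
  R → 5
  S → 3
  π[c,z](S) → 3
  (R ⋈[g=c] π[c,z](S)) → 4

== RESULT ==
g | e | x | c | z
3 | 2 | r | 3 | t
3 | 4 | t | 3 | t
8 | 1 | t | 8 | q
8 | 1 | t | 8 | t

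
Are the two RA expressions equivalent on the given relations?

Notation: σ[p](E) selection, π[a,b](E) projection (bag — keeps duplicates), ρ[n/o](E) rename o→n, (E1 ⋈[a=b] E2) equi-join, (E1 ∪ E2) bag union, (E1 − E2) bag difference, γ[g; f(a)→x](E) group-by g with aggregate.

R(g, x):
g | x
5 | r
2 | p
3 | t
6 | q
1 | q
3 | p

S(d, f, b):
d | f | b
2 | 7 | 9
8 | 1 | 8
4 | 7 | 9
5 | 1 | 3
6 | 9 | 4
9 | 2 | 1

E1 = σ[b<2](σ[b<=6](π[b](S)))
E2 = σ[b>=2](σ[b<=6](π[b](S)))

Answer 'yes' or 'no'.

E1 stepwise |·|:
  S → 6
  π[b](S) → 6
  σ[b<=6](π[b](S)) → 3
  σ[b<2](σ[b<=6](π[b](S))) → 1
E2 stepwise |·|:
  S → 6
  π[b](S) → 6
  σ[b<=6](π[b](S)) → 3
  σ[b>=2](σ[b<=6](π[b](S))) → 2

E1 result:
b
1
E2 result:
b
3
4
Witness: (1,) appears 1× in E1 but 0× in E2.

no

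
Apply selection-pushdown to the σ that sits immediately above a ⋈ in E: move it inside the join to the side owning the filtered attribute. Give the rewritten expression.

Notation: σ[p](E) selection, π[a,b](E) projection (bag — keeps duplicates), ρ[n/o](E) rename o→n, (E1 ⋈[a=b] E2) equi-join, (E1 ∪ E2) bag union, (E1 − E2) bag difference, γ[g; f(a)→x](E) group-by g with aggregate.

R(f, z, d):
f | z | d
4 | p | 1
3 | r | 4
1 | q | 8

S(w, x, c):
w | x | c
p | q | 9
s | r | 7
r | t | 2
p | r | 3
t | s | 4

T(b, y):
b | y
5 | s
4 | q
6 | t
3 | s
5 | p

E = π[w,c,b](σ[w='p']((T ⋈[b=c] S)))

σ filters on w, owned by the right side.
E' = π[w,c,b]((T ⋈[b=c] σ[w='p'](S)))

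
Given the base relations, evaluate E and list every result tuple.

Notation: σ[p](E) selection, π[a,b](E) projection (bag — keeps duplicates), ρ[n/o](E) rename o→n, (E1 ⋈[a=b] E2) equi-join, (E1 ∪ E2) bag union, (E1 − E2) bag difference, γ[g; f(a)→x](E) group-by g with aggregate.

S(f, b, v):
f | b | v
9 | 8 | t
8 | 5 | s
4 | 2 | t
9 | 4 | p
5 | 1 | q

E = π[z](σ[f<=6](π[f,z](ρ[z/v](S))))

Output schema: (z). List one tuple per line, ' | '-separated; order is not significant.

Stepwise |·|:
  S → 5
  ρ[z/v](S) → 5
  π[f,z](ρ[z/v](S)) → 5
  σ[f<=6](π[f,z](ρ[z/v](S))) → 2
  π[z](σ[f<=6](π[f,z](ρ[z/v](S)))) → 2

== RESULT ==
z
q
t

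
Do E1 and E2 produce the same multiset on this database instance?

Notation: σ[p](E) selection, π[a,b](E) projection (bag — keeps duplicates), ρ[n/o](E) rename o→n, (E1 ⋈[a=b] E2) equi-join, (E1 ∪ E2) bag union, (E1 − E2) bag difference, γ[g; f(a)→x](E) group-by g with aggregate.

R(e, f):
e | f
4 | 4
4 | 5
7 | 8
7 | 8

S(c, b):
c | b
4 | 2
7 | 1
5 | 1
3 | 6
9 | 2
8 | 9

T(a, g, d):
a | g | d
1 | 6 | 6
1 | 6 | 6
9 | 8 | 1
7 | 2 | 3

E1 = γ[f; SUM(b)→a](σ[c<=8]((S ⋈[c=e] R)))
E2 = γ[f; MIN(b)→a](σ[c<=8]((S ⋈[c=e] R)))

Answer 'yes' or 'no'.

E1 stepwise |·|:
  S → 6
  R → 4
  (S ⋈[c=e] R) → 4
  σ[c<=8]((S ⋈[c=e] R)) → 4
  γ[f; SUM(b)→a](σ[c<=8]((S ⋈[c=e] R))) → 3
E2 stepwise |·|:
  S → 6
  R → 4
  (S ⋈[c=e] R) → 4
  σ[c<=8]((S ⋈[c=e] R)) → 4
  γ[f; MIN(b)→a](σ[c<=8]((S ⋈[c=e] R))) → 3

E1 result:
f | a
4 | 2
5 | 2
8 | 2
E2 result:
f | a
4 | 2
5 | 2
8 | 1
Witness: (8, 1) appears 0× in E1 but 1× in E2.

no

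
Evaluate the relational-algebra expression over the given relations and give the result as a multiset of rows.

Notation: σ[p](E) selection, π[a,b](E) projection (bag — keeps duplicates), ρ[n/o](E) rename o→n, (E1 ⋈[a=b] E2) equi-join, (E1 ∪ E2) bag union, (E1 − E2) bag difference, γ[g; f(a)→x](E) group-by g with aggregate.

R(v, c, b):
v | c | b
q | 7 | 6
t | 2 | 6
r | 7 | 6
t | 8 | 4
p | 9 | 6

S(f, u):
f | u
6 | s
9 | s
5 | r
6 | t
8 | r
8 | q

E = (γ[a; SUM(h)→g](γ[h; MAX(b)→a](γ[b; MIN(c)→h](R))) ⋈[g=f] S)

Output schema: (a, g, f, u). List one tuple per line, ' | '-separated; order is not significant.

Per-node cardinality:
  R → 5
  γ[b; MIN(c)→h](R) → 2
  γ[h; MAX(b)→a](γ[b; MIN(c)→h](R)) → 2
  γ[a; SUM(h)→g](γ[h; MAX(b)→a](γ[b; MIN(c)→h](R))) → 2
  S → 6
  (γ[a; SUM(h)→g](γ[h; MAX(b)→a](γ[b; MIN(c)→h](R))) ⋈[g=f] S) → 2

== RESULT ==
a | g | f | u
4 | 8 | 8 | q
4 | 8 | 8 | r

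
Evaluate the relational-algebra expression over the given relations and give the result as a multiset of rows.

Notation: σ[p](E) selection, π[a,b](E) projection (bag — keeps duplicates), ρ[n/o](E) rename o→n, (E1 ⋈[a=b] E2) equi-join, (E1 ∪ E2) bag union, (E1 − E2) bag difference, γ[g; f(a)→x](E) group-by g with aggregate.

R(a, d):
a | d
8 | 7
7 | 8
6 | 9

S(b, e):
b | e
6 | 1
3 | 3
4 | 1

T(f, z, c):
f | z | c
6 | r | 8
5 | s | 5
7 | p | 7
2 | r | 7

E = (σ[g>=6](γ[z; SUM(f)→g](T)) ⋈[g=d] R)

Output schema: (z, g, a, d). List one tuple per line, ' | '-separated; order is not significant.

Subexpression sizes:
  T → 4
  γ[z; SUM(f)→g](T) → 3
  σ[g>=6](γ[z; SUM(f)→g](T)) → 2
  R → 3
  (σ[g>=6](γ[z; SUM(f)→g](T)) ⋈[g=d] R) → 2

== RESULT ==
z | g | a | d
p | 7 | 8 | 7
r | 8 | 7 | 8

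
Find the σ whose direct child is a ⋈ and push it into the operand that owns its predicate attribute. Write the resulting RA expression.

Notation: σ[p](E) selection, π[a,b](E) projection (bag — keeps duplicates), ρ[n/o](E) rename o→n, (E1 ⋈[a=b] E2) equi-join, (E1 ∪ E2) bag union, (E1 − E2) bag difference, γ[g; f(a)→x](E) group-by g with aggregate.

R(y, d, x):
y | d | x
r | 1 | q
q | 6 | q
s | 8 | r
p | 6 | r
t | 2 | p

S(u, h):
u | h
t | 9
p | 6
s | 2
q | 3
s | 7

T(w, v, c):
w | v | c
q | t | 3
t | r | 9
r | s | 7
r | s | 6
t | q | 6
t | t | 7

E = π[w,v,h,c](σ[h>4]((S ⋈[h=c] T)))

σ filters on h, owned by the left side.
E' = π[w,v,h,c]((σ[h>4](S) ⋈[h=c] T))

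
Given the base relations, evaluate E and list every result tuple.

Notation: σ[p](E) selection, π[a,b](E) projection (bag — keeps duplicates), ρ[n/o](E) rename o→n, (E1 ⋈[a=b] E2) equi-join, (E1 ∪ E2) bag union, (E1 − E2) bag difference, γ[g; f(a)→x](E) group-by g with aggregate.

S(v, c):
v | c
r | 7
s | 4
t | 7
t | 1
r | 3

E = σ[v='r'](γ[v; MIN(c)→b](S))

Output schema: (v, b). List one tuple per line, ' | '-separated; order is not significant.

Stepwise |·|:
  S → 5
  γ[v; MIN(c)→b](S) → 3
  σ[v='r'](γ[v; MIN(c)→b](S)) → 1

== RESULT ==
v | b
r | 3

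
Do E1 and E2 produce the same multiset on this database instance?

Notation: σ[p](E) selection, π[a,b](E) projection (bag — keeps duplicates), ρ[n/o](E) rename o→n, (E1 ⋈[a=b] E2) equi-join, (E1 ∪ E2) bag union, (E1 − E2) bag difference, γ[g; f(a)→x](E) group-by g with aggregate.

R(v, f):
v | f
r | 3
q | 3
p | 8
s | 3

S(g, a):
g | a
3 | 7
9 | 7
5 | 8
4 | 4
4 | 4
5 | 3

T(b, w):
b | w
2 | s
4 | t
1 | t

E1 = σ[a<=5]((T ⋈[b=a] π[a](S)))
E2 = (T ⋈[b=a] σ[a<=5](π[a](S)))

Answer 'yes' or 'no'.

E1 stepwise |·|:
  T → 3
  S → 6
  π[a](S) → 6
  (T ⋈[b=a] π[a](S)) → 2
  σ[a<=5]((T ⋈[b=a] π[a](S))) → 2
E2 stepwise |·|:
  T → 3
  S → 6
  π[a](S) → 6
  σ[a<=5](π[a](S)) → 3
  (T ⋈[b=a] σ[a<=5](π[a](S))) → 2

E1 and E2 produce the same multiset:
b | w | a
4 | t | 4
4 | t | 4

yes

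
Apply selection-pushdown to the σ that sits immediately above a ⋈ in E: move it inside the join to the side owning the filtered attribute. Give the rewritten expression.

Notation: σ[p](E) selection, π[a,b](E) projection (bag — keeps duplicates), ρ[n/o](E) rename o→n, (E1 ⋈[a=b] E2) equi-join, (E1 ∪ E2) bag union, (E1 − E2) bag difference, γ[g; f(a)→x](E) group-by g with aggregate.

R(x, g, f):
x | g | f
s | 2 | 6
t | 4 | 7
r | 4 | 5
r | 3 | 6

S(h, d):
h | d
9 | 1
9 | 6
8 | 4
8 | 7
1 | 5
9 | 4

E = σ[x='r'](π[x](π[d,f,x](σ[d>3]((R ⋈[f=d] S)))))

σ filters on d, owned by the right side.
E' = σ[x='r'](π[x](π[d,f,x]((R ⋈[f=d] σ[d>3](S)))))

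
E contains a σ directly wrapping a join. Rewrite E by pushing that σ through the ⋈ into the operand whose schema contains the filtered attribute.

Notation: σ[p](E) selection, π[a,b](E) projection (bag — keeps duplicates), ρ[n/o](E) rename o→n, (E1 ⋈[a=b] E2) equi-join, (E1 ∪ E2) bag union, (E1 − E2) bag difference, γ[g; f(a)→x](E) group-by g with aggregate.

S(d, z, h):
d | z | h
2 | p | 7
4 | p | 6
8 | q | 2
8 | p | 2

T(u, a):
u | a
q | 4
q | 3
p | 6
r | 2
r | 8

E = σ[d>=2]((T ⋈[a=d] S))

σ filters on d, owned by the right side.
E' = (T ⋈[a=d] σ[d>=2](S))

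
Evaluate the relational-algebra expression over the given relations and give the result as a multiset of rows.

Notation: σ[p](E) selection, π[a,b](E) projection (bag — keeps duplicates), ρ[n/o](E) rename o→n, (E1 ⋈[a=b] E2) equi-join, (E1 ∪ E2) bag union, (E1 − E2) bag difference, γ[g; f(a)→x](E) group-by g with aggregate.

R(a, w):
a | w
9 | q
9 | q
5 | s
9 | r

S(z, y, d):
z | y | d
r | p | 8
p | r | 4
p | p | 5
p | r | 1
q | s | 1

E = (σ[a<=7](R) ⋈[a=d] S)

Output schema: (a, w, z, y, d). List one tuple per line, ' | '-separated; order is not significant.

Row counts bottom-up:
  R → 4
  σ[a<=7](R) → 1
  S → 5
  (σ[a<=7](R) ⋈[a=d] S) → 1

== RESULT ==
a | w | z | y | d
5 | s | p | p | 5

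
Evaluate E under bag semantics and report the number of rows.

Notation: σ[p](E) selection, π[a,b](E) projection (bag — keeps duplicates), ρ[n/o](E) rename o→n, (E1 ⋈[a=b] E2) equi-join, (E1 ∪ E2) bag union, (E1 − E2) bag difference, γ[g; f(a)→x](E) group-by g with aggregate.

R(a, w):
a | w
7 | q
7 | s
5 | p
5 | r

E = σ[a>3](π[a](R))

Per-node cardinality:
  R → 4
  π[a](R) → 4
  σ[a>3](π[a](R)) → 4

|E| = 4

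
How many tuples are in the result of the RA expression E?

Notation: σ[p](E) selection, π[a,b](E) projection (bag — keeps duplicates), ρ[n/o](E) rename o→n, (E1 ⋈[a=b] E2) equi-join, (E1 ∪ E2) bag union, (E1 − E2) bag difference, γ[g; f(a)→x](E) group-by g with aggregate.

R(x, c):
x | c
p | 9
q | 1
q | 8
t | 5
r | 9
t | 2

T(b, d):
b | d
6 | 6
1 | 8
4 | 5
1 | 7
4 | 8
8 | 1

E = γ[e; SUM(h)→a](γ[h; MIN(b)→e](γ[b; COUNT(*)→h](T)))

Row counts bottom-up:
  T → 6
  γ[b; COUNT(*)→h](T) → 4
  γ[h; MIN(b)→e](γ[b; COUNT(*)→h](T)) → 2
  γ[e; SUM(h)→a](γ[h; MIN(b)→e](γ[b; COUNT(*)→h](T))) → 2

|E| = 2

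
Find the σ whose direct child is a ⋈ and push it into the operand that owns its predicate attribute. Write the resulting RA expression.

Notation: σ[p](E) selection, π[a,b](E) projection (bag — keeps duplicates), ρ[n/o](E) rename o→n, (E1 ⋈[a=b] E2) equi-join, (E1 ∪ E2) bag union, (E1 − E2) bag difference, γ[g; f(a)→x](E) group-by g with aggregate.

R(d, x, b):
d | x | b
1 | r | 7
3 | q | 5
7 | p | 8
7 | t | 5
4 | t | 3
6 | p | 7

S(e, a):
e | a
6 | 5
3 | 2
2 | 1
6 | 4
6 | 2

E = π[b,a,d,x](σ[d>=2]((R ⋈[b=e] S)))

σ filters on d, owned by the left side.
E' = π[b,a,d,x]((σ[d>=2](R) ⋈[b=e] S))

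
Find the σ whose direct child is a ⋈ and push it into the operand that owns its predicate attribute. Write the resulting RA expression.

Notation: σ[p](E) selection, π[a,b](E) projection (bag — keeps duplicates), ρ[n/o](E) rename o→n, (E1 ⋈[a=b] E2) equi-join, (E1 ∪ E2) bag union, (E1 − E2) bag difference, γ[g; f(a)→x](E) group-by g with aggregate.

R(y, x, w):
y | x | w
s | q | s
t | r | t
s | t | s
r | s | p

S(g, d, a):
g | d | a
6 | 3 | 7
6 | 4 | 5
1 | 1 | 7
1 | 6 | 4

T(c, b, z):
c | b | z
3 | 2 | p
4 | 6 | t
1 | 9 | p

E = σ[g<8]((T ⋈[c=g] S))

σ filters on g, owned by the right side.
E' = (T ⋈[c=g] σ[g<8](S))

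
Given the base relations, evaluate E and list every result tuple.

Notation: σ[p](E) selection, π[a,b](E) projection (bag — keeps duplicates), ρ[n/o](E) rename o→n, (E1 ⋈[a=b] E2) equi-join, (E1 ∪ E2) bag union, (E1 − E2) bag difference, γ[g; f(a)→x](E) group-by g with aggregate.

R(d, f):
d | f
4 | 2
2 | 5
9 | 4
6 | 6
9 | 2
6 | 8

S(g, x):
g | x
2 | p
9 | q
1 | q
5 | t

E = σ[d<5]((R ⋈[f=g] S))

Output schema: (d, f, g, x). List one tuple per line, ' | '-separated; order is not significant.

Per-node cardinality:
  R → 6
  S → 4
  (R ⋈[f=g] S) → 3
  σ[d<5]((R ⋈[f=g] S)) → 2

== RESULT ==
d | f | g | x
2 | 5 | 5 | t
4 | 2 | 2 | p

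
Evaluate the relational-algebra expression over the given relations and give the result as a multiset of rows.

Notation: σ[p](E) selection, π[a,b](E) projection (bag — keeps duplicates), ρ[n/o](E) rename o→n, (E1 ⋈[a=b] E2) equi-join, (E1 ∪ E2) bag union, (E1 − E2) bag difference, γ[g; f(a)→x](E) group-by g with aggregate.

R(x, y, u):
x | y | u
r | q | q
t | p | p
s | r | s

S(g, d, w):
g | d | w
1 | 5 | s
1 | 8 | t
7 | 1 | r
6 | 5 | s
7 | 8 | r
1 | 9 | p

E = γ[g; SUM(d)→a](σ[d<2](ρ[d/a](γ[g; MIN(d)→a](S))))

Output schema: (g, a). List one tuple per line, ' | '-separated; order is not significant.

Stepwise |·|:
  S → 6
  γ[g; MIN(d)→a](S) → 3
  ρ[d/a](γ[g; MIN(d)→a](S)) → 3
  σ[d<2](ρ[d/a](γ[g; MIN(d)→a](S))) → 1
  γ[g; SUM(d)→a](σ[d<2](ρ[d/a](γ[g; MIN(d)→a](S)))) → 1

== RESULT ==
g | a
7 | 1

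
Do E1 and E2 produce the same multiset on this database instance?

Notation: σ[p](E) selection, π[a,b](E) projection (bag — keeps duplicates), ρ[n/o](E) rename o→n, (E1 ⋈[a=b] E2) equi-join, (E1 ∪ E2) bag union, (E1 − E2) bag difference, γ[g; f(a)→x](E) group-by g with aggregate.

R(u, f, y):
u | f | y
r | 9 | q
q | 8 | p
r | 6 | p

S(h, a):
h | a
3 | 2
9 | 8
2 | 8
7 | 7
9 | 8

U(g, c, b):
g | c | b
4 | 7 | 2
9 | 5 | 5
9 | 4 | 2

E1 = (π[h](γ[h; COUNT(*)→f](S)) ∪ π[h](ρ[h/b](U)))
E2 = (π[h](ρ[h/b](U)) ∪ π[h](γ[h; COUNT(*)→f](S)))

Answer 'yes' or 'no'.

E1 stepwise |·|:
  S → 5
  γ[h; COUNT(*)→f](S) → 4
  π[h](γ[h; COUNT(*)→f](S)) → 4
  U → 3
  ρ[h/b](U) → 3
  π[h](ρ[h/b](U)) → 3
  (π[h](γ[h; COUNT(*)→f](S)) ∪ π[h](ρ[h/b](U))) → 7
E2 stepwise |·|:
  U → 3
  ρ[h/b](U) → 3
  π[h](ρ[h/b](U)) → 3
  S → 5
  γ[h; COUNT(*)→f](S) → 4
  π[h](γ[h; COUNT(*)→f](S)) → 4
  (π[h](ρ[h/b](U)) ∪ π[h](γ[h; COUNT(*)→f](S))) → 7

E1 and E2 produce the same multiset:
h
2
2
2
3
5
7
9

yes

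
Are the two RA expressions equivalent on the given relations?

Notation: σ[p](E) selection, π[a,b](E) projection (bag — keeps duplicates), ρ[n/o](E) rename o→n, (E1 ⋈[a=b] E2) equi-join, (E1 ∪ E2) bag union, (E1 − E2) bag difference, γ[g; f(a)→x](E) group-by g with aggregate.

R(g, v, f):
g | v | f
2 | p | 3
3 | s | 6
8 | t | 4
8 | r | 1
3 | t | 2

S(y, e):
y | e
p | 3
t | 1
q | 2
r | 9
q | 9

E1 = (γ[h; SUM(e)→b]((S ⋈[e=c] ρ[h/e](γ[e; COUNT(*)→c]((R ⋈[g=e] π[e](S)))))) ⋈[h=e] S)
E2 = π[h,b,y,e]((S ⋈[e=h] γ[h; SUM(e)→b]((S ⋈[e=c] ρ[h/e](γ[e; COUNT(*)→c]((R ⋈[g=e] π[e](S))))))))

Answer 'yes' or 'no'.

E1 stepwise |·|:
  S → 5
  R → 5
  S → 5
  π[e](S) → 5
  (R ⋈[g=e] π[e](S)) → 3
  γ[e; COUNT(*)→c]((R ⋈[g=e] π[e](S))) → 2
  ρ[h/e](γ[e; COUNT(*)→c]((R ⋈[g=e] π[e](S)))) → 2
  (S ⋈[e=c] ρ[h/e](γ[e; COUNT(*)→c]((R ⋈[g=e] π[e](S))))) → 2
  γ[h; SUM(e)→b]((S ⋈[e=c] ρ[h/e](γ[e; COUNT(*)→c]((R ⋈[g=e] π[e](S)))))) → 2
  S → 5
  (γ[h; SUM(e)→b]((S ⋈[e=c] ρ[h/e](γ[e; COUNT(*)→c]((R ⋈[g=e] π[e](S)))))) ⋈[h=e] S) → 2
E2 stepwise |·|:
  S → 5
  S → 5
  R → 5
  S → 5
  π[e](S) → 5
  (R ⋈[g=e] π[e](S)) → 3
  γ[e; COUNT(*)→c]((R ⋈[g=e] π[e](S))) → 2
  ρ[h/e](γ[e; COUNT(*)→c]((R ⋈[g=e] π[e](S)))) → 2
  (S ⋈[e=c] ρ[h/e](γ[e; COUNT(*)→c]((R ⋈[g=e] π[e](S))))) → 2
  γ[h; SUM(e)→b]((S ⋈[e=c] ρ[h/e](γ[e; COUNT(*)→c]((R ⋈[g=e] π[e](S)))))) → 2
  (S ⋈[e=h] γ[h; SUM(e)→b]((S ⋈[e=c] ρ[h/e](γ[e; COUNT(*)→c]((R ⋈[g=e] π[e](S))))))) → 2
  π[h,b,y,e]((S ⋈[e=h] γ[h; SUM(e)→b]((S ⋈[e=c] ρ[h/e](γ[e; COUNT(*)→c]((R ⋈[g=e] π[e](S)))))))) → 2

E1 and E2 produce the same multiset:
h | b | y | e
2 | 1 | q | 2
3 | 2 | p | 3

yes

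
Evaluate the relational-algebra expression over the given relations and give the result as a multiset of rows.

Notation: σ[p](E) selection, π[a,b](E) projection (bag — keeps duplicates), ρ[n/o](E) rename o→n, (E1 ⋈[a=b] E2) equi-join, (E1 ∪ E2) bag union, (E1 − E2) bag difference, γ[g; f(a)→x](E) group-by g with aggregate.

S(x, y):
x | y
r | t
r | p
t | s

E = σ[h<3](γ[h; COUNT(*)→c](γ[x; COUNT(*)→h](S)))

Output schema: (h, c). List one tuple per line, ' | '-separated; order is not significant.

Per-node cardinality:
  S → 3
  γ[x; COUNT(*)→h](S) → 2
  γ[h; COUNT(*)→c](γ[x; COUNT(*)→h](S)) → 2
  σ[h<3](γ[h; COUNT(*)→c](γ[x; COUNT(*)→h](S))) → 2

== RESULT ==
h | c
1 | 1
2 | 1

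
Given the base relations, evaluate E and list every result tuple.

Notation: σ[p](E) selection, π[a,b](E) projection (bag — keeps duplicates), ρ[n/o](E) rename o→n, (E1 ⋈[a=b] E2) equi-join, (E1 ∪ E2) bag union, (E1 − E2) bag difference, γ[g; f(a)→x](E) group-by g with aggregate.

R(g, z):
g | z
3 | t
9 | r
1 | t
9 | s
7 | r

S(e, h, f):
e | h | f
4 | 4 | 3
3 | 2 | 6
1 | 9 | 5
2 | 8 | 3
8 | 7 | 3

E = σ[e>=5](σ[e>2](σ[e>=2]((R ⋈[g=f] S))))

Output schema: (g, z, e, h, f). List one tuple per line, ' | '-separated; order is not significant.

Per-node cardinality:
  R → 5
  S → 5
  (R ⋈[g=f] S) → 3
  σ[e>=2]((R ⋈[g=f] S)) → 3
  σ[e>2](σ[e>=2]((R ⋈[g=f] S))) → 2
  σ[e>=5](σ[e>2](σ[e>=2]((R ⋈[g=f] S)))) → 1

== RESULT ==
g | z | e | h | f
3 | t | 8 | 7 | 3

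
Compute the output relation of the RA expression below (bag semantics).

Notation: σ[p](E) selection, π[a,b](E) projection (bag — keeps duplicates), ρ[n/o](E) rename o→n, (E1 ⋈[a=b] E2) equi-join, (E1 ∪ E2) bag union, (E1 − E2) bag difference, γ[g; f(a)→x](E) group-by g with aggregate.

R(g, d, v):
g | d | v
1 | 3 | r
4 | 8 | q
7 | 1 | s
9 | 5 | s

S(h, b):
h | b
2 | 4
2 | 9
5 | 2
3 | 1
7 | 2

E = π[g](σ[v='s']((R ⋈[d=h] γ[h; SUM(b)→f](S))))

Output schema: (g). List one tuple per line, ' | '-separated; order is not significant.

Subexpression sizes:
  R → 4
  S → 5
  γ[h; SUM(b)→f](S) → 4
  (R ⋈[d=h] γ[h; SUM(b)→f](S)) → 2
  σ[v='s']((R ⋈[d=h] γ[h; SUM(b)→f](S))) → 1
  π[g](σ[v='s']((R ⋈[d=h] γ[h; SUM(b)→f](S)))) → 1

== RESULT ==
g
9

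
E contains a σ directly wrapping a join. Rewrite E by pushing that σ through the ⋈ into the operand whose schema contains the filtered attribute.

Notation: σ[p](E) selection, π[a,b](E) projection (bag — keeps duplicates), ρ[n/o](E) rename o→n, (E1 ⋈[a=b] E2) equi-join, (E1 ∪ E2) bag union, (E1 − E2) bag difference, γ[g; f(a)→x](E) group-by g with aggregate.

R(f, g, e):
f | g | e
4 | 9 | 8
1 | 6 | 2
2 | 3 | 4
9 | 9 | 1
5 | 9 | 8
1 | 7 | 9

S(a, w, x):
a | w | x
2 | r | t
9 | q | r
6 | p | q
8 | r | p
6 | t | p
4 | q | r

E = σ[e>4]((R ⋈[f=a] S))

σ filters on e, owned by the left side.
E' = (σ[e>4](R) ⋈[f=a] S)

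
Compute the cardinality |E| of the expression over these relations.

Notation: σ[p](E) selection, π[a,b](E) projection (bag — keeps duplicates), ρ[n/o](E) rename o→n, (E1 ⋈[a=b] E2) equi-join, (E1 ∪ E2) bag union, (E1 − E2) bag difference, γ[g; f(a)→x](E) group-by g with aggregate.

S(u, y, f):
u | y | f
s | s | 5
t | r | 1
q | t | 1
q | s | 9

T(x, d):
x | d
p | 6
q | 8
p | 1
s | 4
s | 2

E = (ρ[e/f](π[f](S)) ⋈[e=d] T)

Subexpression sizes:
  S → 4
  π[f](S) → 4
  ρ[e/f](π[f](S)) → 4
  T → 5
  (ρ[e/f](π[f](S)) ⋈[e=d] T) → 2

|E| = 2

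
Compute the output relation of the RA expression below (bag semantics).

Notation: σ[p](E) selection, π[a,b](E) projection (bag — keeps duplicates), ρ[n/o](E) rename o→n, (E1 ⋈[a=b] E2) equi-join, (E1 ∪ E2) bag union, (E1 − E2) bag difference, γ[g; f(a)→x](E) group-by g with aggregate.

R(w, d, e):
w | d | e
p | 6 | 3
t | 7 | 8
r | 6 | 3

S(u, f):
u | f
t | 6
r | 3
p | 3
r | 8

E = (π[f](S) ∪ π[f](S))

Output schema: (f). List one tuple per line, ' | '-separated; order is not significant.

Stepwise |·|:
  S → 4
  π[f](S) → 4
  S → 4
  π[f](S) → 4
  (π[f](S) ∪ π[f](S)) → 8

== RESULT ==
f
3
3
3
3
6
6
8
8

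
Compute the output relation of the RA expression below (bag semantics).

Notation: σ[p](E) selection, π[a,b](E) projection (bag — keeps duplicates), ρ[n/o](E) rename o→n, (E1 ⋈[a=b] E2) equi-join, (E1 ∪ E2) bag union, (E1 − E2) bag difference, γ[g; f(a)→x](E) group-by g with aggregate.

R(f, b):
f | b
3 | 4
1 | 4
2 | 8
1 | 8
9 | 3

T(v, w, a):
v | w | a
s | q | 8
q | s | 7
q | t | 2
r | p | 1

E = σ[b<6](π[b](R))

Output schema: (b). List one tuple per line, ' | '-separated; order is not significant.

Per-node cardinality:
  R → 5
  π[b](R) → 5
  σ[b<6](π[b](R)) → 3

== RESULT ==
b
3
4
4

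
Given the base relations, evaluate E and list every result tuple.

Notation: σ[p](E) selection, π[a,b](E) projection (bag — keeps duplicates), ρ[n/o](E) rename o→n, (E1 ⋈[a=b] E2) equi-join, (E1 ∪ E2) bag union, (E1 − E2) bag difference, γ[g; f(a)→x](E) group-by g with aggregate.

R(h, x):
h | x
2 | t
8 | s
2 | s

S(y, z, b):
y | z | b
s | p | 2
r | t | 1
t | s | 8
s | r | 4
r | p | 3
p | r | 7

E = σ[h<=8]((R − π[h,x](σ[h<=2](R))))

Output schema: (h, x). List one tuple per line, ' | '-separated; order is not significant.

Subexpression sizes:
  R → 3
  R → 3
  σ[h<=2](R) → 2
  π[h,x](σ[h<=2](R)) → 2
  (R − π[h,x](σ[h<=2](R))) → 1
  σ[h<=8]((R − π[h,x](σ[h<=2](R)))) → 1

== RESULT ==
h | x
8 | s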